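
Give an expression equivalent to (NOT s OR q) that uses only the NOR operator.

(((s NOR s) NOR q) NOR ((s NOR s) NOR q))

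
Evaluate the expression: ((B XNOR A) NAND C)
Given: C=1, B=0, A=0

Substituting: ((0 XNOR 0) NAND 1)
= 0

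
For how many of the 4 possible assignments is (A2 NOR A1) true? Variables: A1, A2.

Satisfying assignments: (0,0)
Count: 1 out of 4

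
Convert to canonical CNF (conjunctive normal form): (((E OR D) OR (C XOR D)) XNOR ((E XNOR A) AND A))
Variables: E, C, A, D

(E OR C OR A OR NOT D) AND (E OR C OR NOT A OR NOT D) AND (E OR NOT C OR A OR D) AND (E OR NOT C OR A OR NOT D) AND (E OR NOT C OR NOT A OR D) AND (E OR NOT C OR NOT A OR NOT D) AND (NOT E OR C OR A OR D) AND (NOT E OR C OR A OR NOT D) AND (NOT E OR NOT C OR A OR D) AND (NOT E OR NOT C OR A OR NOT D)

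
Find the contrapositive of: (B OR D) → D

Contrapositive: NOT D → NOT (B OR D)
Note: A statement and its contrapositive are logically equivalent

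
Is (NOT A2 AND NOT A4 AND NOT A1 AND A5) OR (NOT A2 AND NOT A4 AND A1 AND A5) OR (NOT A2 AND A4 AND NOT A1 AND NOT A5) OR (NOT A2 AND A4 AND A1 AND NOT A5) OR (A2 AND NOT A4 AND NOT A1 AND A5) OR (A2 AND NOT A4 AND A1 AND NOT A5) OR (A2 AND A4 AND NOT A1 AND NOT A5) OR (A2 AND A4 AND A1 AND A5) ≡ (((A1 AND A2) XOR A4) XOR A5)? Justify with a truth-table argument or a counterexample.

Yes, they are equivalent — the two output columns agree on all 16 assignments:
A2 | A4 | A1 | A5 | Expression 1 | Expression 2
-----------------------------------------------
0 | 0 | 0 | 0 | 0 | 0
0 | 0 | 0 | 1 | 1 | 1
0 | 0 | 1 | 0 | 0 | 0
0 | 0 | 1 | 1 | 1 | 1
0 | 1 | 0 | 0 | 1 | 1
0 | 1 | 0 | 1 | 0 | 0
0 | 1 | 1 | 0 | 1 | 1
0 | 1 | 1 | 1 | 0 | 0
1 | 0 | 0 | 0 | 0 | 0
1 | 0 | 0 | 1 | 1 | 1
1 | 0 | 1 | 0 | 1 | 1
1 | 0 | 1 | 1 | 0 | 0
1 | 1 | 0 | 0 | 1 | 1
1 | 1 | 0 | 1 | 0 | 0
1 | 1 | 1 | 0 | 0 | 0
1 | 1 | 1 | 1 | 1 | 1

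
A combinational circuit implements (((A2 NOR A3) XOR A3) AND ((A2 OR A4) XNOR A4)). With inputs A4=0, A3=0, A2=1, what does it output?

Substituting: (((1 NOR 0) XOR 0) AND ((1 OR 0) XNOR 0))
= 0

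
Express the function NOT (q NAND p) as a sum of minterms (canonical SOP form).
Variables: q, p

Σm(3) = (q AND p)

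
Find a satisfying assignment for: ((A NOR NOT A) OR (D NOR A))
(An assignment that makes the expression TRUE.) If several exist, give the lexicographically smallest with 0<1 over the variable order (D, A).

D=0, A=0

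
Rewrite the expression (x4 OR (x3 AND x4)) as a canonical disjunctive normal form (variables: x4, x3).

(x4 AND NOT x3) OR (x4 AND x3)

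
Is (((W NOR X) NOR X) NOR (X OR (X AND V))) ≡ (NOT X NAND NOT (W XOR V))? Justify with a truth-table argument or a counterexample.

No. Counterexample: with X=0, W=0, V=0, Expression 1 = 1 but Expression 2 = 0.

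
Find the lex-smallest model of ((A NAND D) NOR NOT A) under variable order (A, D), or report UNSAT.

A=1, D=1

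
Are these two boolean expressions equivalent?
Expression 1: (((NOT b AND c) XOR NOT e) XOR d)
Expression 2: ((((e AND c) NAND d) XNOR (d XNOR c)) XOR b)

No. Counterexample: with b=0, e=1, c=0, d=0, Expression 1 = 0 but Expression 2 = 1.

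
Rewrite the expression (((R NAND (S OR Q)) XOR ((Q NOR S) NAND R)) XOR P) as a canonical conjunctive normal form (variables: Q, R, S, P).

(Q OR R OR S OR P) AND (Q OR R OR NOT S OR P) AND (Q OR NOT R OR S OR NOT P) AND (Q OR NOT R OR NOT S OR NOT P) AND (NOT Q OR R OR S OR P) AND (NOT Q OR R OR NOT S OR P) AND (NOT Q OR NOT R OR S OR NOT P) AND (NOT Q OR NOT R OR NOT S OR NOT P)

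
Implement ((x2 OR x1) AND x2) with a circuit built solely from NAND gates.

((((x2 NAND x2) NAND (x1 NAND x1)) NAND x2) NAND (((x2 NAND x2) NAND (x1 NAND x1)) NAND x2))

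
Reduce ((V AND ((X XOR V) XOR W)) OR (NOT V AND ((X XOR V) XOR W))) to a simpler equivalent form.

By distribution ((E AND v) OR (E AND NOT v) = E):
= ((X XOR V) XOR W)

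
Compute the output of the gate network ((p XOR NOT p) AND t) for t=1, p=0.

Substituting: ((0 XOR NOT 0) AND 1)
= 1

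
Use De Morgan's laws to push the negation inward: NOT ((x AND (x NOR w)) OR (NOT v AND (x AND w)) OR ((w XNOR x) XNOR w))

NOT (x AND (x NOR w)) AND NOT (NOT v AND (x AND w)) AND NOT ((w XNOR x) XNOR w)
De Morgan's: NOT(OR of terms) = AND of negations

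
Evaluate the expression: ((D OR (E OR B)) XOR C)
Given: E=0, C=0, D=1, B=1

Substituting: ((1 OR (0 OR 1)) XOR 0)
= 1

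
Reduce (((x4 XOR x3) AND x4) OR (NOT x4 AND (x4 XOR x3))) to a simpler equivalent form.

By distribution ((E AND v) OR (E AND NOT v) = E):
= (x4 XOR x3)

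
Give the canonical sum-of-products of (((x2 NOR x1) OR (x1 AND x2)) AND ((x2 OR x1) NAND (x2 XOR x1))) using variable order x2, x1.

Σm(0, 3) = (NOT x2 AND NOT x1) OR (x2 AND x1)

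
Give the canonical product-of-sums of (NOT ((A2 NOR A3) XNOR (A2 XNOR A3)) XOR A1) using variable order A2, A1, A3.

ΠM(0, 1, 4, 7) = (A2 OR A1 OR A3) AND (A2 OR A1 OR NOT A3) AND (NOT A2 OR A1 OR A3) AND (NOT A2 OR NOT A1 OR NOT A3)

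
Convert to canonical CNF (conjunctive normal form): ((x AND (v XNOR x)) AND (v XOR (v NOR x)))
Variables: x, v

(x OR v) AND (x OR NOT v) AND (NOT x OR v)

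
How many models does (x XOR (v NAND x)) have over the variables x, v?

Satisfying assignments: (0,0), (0,1), (1,1)
Count: 3 out of 4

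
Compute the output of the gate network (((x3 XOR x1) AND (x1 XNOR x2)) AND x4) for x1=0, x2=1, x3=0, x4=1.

Substituting: (((0 XOR 0) AND (0 XNOR 1)) AND 1)
= 0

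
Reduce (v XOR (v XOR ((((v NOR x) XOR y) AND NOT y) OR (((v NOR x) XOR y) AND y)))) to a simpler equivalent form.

By XOR self-cancellation ((E XOR v) XOR v = E) then distribution ((E AND v) OR (E AND NOT v) = E):
= ((v NOR x) XOR y)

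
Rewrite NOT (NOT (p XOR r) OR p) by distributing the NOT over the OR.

(p XOR r) AND NOT p
De Morgan's: NOT(OR of terms) = AND of negations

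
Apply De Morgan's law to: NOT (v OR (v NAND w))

NOT v AND NOT (v NAND w)
De Morgan's: NOT(OR of terms) = AND of negations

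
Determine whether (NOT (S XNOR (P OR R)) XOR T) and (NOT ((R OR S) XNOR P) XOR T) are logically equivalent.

No. Counterexample: with R=1, P=0, S=1, T=0, Expression 1 = 0 but Expression 2 = 1.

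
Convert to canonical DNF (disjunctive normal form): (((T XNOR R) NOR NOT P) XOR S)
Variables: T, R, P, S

(NOT T AND NOT R AND NOT P AND S) OR (NOT T AND NOT R AND P AND S) OR (NOT T AND R AND NOT P AND S) OR (NOT T AND R AND P AND NOT S) OR (T AND NOT R AND NOT P AND S) OR (T AND NOT R AND P AND NOT S) OR (T AND R AND NOT P AND S) OR (T AND R AND P AND S)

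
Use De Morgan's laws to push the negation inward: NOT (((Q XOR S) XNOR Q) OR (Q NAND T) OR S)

NOT ((Q XOR S) XNOR Q) AND NOT (Q NAND T) AND NOT S
De Morgan's: NOT(OR of terms) = AND of negations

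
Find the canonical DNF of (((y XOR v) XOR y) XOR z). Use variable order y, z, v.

(NOT y AND NOT z AND v) OR (NOT y AND z AND NOT v) OR (y AND NOT z AND v) OR (y AND z AND NOT v)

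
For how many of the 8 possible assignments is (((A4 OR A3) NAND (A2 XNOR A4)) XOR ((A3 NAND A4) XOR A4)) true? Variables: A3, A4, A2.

Satisfying assignments: (0,1,0), (1,0,0), (1,1,1)
Count: 3 out of 8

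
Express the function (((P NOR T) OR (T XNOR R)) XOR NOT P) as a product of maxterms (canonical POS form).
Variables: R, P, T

ΠM(0, 3, 4, 5, 6) = (R OR P OR T) AND (R OR NOT P OR NOT T) AND (NOT R OR P OR T) AND (NOT R OR P OR NOT T) AND (NOT R OR NOT P OR T)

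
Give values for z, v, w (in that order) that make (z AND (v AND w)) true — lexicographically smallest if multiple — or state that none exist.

z=1, v=1, w=1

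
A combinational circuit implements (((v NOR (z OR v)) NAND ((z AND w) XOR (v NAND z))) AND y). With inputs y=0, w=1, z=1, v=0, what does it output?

Substituting: (((0 NOR (1 OR 0)) NAND ((1 AND 1) XOR (0 NAND 1))) AND 0)
= 0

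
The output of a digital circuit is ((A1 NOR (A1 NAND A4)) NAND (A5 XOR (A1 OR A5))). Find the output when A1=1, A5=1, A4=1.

Substituting: ((1 NOR (1 NAND 1)) NAND (1 XOR (1 OR 1)))
= 1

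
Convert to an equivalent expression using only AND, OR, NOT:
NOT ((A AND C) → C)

(A AND C) AND NOT C
(Negated implication: NOT(A → B) = A AND NOT B)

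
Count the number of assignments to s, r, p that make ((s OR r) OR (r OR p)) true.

Satisfying assignments: (0,0,1), (0,1,0), (0,1,1), (1,0,0), (1,0,1), (1,1,0), (1,1,1)
Count: 7 out of 8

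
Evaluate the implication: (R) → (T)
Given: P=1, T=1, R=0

Antecedent (R) = 0; consequent (T) = 1.
0 → 1 = 1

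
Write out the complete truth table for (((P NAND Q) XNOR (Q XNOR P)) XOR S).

S | P | Q | Output
------------------
0 | 0 | 0 | 1
0 | 0 | 1 | 0
0 | 1 | 0 | 0
0 | 1 | 1 | 0
1 | 0 | 0 | 0
1 | 0 | 1 | 1
1 | 1 | 0 | 1
1 | 1 | 1 | 1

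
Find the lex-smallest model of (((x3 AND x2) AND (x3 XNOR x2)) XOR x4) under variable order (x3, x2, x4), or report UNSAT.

x3=0, x2=0, x4=1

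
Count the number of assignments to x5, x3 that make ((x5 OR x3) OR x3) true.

Satisfying assignments: (0,1), (1,0), (1,1)
Count: 3 out of 4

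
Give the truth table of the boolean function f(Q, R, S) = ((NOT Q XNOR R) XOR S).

Q | R | S | Output
------------------
0 | 0 | 0 | 0
0 | 0 | 1 | 1
0 | 1 | 0 | 1
0 | 1 | 1 | 0
1 | 0 | 0 | 1
1 | 0 | 1 | 0
1 | 1 | 0 | 0
1 | 1 | 1 | 1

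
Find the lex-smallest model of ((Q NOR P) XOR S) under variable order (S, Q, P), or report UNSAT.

S=0, Q=0, P=0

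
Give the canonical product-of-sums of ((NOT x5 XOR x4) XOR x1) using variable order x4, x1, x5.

ΠM(1, 2, 4, 7) = (x4 OR x1 OR NOT x5) AND (x4 OR NOT x1 OR x5) AND (NOT x4 OR x1 OR x5) AND (NOT x4 OR NOT x1 OR NOT x5)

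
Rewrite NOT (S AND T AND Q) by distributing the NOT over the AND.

NOT S OR NOT T OR NOT Q
De Morgan's: NOT(AND of terms) = OR of negations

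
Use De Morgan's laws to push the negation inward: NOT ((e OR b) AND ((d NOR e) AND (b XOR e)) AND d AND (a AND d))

NOT (e OR b) OR NOT ((d NOR e) AND (b XOR e)) OR NOT d OR NOT (a AND d)
De Morgan's: NOT(AND of terms) = OR of negations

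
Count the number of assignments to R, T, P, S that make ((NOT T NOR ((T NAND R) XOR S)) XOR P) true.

Satisfying assignments: (0,0,1,0), (0,0,1,1), (0,1,0,1), (0,1,1,0), (1,0,1,0), (1,0,1,1), (1,1,0,0), (1,1,1,1)
Count: 8 out of 16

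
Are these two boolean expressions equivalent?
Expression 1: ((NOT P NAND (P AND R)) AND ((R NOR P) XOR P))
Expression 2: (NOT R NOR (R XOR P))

No. Counterexample: with P=0, R=0, Expression 1 = 1 but Expression 2 = 0.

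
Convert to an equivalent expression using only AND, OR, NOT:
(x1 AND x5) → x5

NOT (x1 AND x5) OR x5
(Implication elimination: A → B = NOT A OR B)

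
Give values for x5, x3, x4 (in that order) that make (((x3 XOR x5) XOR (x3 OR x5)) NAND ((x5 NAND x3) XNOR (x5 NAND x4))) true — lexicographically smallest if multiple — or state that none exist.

x5=0, x3=0, x4=0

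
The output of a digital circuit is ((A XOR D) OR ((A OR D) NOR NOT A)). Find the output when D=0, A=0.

Substituting: ((0 XOR 0) OR ((0 OR 0) NOR NOT 0))
= 0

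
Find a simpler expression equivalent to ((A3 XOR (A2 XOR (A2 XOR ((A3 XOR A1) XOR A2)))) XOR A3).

By XOR self-cancellation ((E XOR v) XOR v = E) then XOR self-cancellation ((E XOR v) XOR v = E):
= ((A3 XOR A1) XOR A2)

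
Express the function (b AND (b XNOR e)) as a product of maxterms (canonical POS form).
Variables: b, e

ΠM(0, 1, 2) = (b OR e) AND (b OR NOT e) AND (NOT b OR e)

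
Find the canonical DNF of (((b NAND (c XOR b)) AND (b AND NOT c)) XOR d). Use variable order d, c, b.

(d AND NOT c AND NOT b) OR (d AND NOT c AND b) OR (d AND c AND NOT b) OR (d AND c AND b)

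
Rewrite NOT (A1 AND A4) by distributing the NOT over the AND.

NOT A1 OR NOT A4
De Morgan's: NOT(AND of terms) = OR of negations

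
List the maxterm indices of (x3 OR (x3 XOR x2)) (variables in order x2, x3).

ΠM(0) = (x2 OR x3)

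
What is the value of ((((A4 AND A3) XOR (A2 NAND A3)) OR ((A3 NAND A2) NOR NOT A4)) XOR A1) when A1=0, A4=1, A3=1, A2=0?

Substituting: ((((1 AND 1) XOR (0 NAND 1)) OR ((1 NAND 0) NOR NOT 1)) XOR 0)
= 0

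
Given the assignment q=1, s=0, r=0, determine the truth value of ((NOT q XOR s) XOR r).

Substituting: ((NOT 1 XOR 0) XOR 0)
= 0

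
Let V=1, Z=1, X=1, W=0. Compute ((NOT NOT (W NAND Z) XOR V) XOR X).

Substituting: ((NOT NOT (0 NAND 1) XOR 1) XOR 1)
= 1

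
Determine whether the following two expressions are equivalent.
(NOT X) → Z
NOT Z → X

Yes, Contrapositive is always equivalent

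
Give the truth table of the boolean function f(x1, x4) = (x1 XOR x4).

x1 | x4 | Output
----------------
0 | 0 | 0
0 | 1 | 1
1 | 0 | 1
1 | 1 | 0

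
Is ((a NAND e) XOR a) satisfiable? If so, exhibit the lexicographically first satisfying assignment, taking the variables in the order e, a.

e=0, a=0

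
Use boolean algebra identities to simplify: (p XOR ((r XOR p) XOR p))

By XOR self-cancellation ((E XOR v) XOR v = E):
= (r XOR p)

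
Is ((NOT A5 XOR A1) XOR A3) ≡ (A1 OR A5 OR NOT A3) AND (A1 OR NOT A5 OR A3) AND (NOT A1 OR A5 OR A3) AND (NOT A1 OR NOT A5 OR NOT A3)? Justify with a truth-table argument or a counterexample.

Yes, they are equivalent — the two output columns agree on all 8 assignments:
A1 | A5 | A3 | Expression 1 | Expression 2
------------------------------------------
0 | 0 | 0 | 1 | 1
0 | 0 | 1 | 0 | 0
0 | 1 | 0 | 0 | 0
0 | 1 | 1 | 1 | 1
1 | 0 | 0 | 0 | 0
1 | 0 | 1 | 1 | 1
1 | 1 | 0 | 1 | 1
1 | 1 | 1 | 0 | 0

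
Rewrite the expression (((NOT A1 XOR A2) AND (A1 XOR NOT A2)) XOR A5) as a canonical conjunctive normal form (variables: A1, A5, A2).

(A1 OR A5 OR NOT A2) AND (A1 OR NOT A5 OR A2) AND (NOT A1 OR A5 OR A2) AND (NOT A1 OR NOT A5 OR NOT A2)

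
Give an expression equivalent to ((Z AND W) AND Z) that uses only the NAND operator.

((((Z NAND W) NAND (Z NAND W)) NAND Z) NAND (((Z NAND W) NAND (Z NAND W)) NAND Z))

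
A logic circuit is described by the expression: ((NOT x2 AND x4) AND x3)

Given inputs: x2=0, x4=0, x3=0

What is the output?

Substituting: ((NOT 0 AND 0) AND 0)
= 0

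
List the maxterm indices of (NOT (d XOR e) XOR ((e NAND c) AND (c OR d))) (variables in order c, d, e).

ΠM(1, 3, 4, 5) = (c OR d OR NOT e) AND (c OR NOT d OR NOT e) AND (NOT c OR d OR e) AND (NOT c OR d OR NOT e)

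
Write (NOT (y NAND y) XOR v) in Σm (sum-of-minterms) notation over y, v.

Σm(1, 2) = (NOT y AND v) OR (y AND NOT v)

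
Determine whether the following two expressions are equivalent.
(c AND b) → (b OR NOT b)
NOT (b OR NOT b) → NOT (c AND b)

Yes, Contrapositive is always equivalent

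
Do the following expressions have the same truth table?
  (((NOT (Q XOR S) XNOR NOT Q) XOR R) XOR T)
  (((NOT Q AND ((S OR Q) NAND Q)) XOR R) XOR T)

No. Counterexample: with R=0, Q=0, T=0, S=1, Expression 1 = 0 but Expression 2 = 1.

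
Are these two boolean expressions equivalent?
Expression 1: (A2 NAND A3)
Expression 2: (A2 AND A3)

No. Counterexample: with A2=0, A3=0, Expression 1 = 1 but Expression 2 = 0.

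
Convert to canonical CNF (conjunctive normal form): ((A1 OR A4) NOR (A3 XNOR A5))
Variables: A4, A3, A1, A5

(A4 OR A3 OR A1 OR A5) AND (A4 OR A3 OR NOT A1 OR A5) AND (A4 OR A3 OR NOT A1 OR NOT A5) AND (A4 OR NOT A3 OR A1 OR NOT A5) AND (A4 OR NOT A3 OR NOT A1 OR A5) AND (A4 OR NOT A3 OR NOT A1 OR NOT A5) AND (NOT A4 OR A3 OR A1 OR A5) AND (NOT A4 OR A3 OR A1 OR NOT A5) AND (NOT A4 OR A3 OR NOT A1 OR A5) AND (NOT A4 OR A3 OR NOT A1 OR NOT A5) AND (NOT A4 OR NOT A3 OR A1 OR A5) AND (NOT A4 OR NOT A3 OR A1 OR NOT A5) AND (NOT A4 OR NOT A3 OR NOT A1 OR A5) AND (NOT A4 OR NOT A3 OR NOT A1 OR NOT A5)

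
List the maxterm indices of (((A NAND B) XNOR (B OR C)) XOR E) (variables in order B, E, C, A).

ΠM(0, 1, 6, 7, 9, 11, 12, 14) = (B OR E OR C OR A) AND (B OR E OR C OR NOT A) AND (B OR NOT E OR NOT C OR A) AND (B OR NOT E OR NOT C OR NOT A) AND (NOT B OR E OR C OR NOT A) AND (NOT B OR E OR NOT C OR NOT A) AND (NOT B OR NOT E OR C OR A) AND (NOT B OR NOT E OR NOT C OR A)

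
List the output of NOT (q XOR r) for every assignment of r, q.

r | q | Output
--------------
0 | 0 | 1
0 | 1 | 0
1 | 0 | 0
1 | 1 | 1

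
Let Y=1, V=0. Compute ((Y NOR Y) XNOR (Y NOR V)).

Substituting: ((1 NOR 1) XNOR (1 NOR 0))
= 1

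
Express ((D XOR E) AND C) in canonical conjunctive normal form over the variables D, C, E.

(D OR C OR E) AND (D OR C OR NOT E) AND (D OR NOT C OR E) AND (NOT D OR C OR E) AND (NOT D OR C OR NOT E) AND (NOT D OR NOT C OR NOT E)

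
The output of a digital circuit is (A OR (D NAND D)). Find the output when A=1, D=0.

Substituting: (1 OR (0 NAND 0))
= 1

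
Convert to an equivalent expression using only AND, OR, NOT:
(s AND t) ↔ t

((s AND t) AND t) OR (NOT (s AND t) AND NOT t)
(Biconditional = both true or both false)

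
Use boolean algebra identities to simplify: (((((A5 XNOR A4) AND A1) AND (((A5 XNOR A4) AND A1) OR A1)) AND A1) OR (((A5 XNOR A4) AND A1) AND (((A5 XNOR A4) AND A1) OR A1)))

By absorption (E OR (E AND v) = E) then absorption (E AND (E OR v) = E):
= ((A5 XNOR A4) AND A1)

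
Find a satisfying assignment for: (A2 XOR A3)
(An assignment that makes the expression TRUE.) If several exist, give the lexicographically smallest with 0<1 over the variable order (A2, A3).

A2=0, A3=1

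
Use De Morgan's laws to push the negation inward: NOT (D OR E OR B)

NOT D AND NOT E AND NOT B
De Morgan's: NOT(OR of terms) = AND of negations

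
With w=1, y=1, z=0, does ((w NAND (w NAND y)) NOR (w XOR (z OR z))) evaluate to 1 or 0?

Substituting: ((1 NAND (1 NAND 1)) NOR (1 XOR (0 OR 0)))
= 0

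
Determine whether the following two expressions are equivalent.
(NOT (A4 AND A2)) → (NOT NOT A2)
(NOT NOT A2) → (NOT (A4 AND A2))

No, Converse is not equivalent to original (counterexample: A4=0, A2=0)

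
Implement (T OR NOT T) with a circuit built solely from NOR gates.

((T NOR (T NOR T)) NOR (T NOR (T NOR T)))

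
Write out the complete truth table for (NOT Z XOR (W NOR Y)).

Z | Y | W | Output
------------------
0 | 0 | 0 | 0
0 | 0 | 1 | 1
0 | 1 | 0 | 1
0 | 1 | 1 | 1
1 | 0 | 0 | 1
1 | 0 | 1 | 0
1 | 1 | 0 | 0
1 | 1 | 1 | 0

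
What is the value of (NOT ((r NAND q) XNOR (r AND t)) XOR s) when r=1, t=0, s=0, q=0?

Substituting: (NOT ((1 NAND 0) XNOR (1 AND 0)) XOR 0)
= 1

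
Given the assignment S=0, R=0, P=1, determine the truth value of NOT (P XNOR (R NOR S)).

Substituting: NOT (1 XNOR (0 NOR 0))
= 0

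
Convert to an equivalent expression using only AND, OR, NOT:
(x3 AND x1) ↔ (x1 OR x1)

((x3 AND x1) AND (x1 OR x1)) OR (NOT (x3 AND x1) AND NOT (x1 OR x1))
(Biconditional = both true or both false)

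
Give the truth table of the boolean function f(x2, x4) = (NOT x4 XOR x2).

x2 | x4 | Output
----------------
0 | 0 | 1
0 | 1 | 0
1 | 0 | 0
1 | 1 | 1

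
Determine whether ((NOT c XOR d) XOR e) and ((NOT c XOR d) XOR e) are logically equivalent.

Yes, they are equivalent — the two output columns agree on all 8 assignments:
c | d | e | Expression 1 | Expression 2
---------------------------------------
0 | 0 | 0 | 1 | 1
0 | 0 | 1 | 0 | 0
0 | 1 | 0 | 0 | 0
0 | 1 | 1 | 1 | 1
1 | 0 | 0 | 0 | 0
1 | 0 | 1 | 1 | 1
1 | 1 | 0 | 1 | 1
1 | 1 | 1 | 0 | 0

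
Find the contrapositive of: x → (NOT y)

Contrapositive: y → NOT x
Note: A statement and its contrapositive are logically equivalent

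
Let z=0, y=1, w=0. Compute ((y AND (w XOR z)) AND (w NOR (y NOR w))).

Substituting: ((1 AND (0 XOR 0)) AND (0 NOR (1 NOR 0)))
= 0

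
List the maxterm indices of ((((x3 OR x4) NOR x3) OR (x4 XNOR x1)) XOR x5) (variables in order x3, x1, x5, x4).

ΠM(1, 2, 6, 7, 9, 10, 12, 15) = (x3 OR x1 OR x5 OR NOT x4) AND (x3 OR x1 OR NOT x5 OR x4) AND (x3 OR NOT x1 OR NOT x5 OR x4) AND (x3 OR NOT x1 OR NOT x5 OR NOT x4) AND (NOT x3 OR x1 OR x5 OR NOT x4) AND (NOT x3 OR x1 OR NOT x5 OR x4) AND (NOT x3 OR NOT x1 OR x5 OR x4) AND (NOT x3 OR NOT x1 OR NOT x5 OR NOT x4)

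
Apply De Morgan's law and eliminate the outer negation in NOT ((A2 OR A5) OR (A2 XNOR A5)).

NOT (A2 OR A5) AND NOT (A2 XNOR A5)
De Morgan's: NOT(OR of terms) = AND of negations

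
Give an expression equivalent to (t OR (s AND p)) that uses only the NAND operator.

((t NAND t) NAND (((s NAND p) NAND (s NAND p)) NAND ((s NAND p) NAND (s NAND p))))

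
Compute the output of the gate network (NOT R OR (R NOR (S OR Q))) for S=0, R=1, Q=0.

Substituting: (NOT 1 OR (1 NOR (0 OR 0)))
= 0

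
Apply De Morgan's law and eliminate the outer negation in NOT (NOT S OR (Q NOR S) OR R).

S AND NOT (Q NOR S) AND NOT R
De Morgan's: NOT(OR of terms) = AND of negations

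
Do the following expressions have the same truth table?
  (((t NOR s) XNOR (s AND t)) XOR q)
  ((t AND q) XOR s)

No. Counterexample: with t=0, q=1, s=0, Expression 1 = 1 but Expression 2 = 0.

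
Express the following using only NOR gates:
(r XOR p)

((((r NOR p) NOR (r NOR p)) NOR ((r NOR p) NOR (r NOR p))) NOR ((((r NOR r) NOR (p NOR p)) NOR ((r NOR r) NOR (p NOR p))) NOR (((r NOR r) NOR (p NOR p)) NOR ((r NOR r) NOR (p NOR p)))))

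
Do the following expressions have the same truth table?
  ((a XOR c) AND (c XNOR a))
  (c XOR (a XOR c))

No. Counterexample: with a=1, c=0, Expression 1 = 0 but Expression 2 = 1.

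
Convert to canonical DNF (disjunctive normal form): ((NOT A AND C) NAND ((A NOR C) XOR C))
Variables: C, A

(NOT C AND NOT A) OR (NOT C AND A) OR (C AND A)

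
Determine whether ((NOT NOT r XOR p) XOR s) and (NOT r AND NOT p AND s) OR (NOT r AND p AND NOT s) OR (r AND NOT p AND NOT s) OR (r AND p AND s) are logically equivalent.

Yes, they are equivalent — the two output columns agree on all 8 assignments:
r | p | s | Expression 1 | Expression 2
---------------------------------------
0 | 0 | 0 | 0 | 0
0 | 0 | 1 | 1 | 1
0 | 1 | 0 | 1 | 1
0 | 1 | 1 | 0 | 0
1 | 0 | 0 | 1 | 1
1 | 0 | 1 | 0 | 0
1 | 1 | 0 | 0 | 0
1 | 1 | 1 | 1 | 1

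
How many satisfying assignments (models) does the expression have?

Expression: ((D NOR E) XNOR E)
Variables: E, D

Satisfying assignments: (0,1)
Count: 1 out of 4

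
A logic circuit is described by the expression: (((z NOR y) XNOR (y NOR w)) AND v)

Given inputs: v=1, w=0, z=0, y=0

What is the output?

Substituting: (((0 NOR 0) XNOR (0 NOR 0)) AND 1)
= 1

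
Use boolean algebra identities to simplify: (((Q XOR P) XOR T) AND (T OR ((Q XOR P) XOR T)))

By absorption (E AND (E OR v) = E):
= ((Q XOR P) XOR T)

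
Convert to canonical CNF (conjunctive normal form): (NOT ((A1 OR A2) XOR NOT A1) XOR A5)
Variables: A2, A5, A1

(A2 OR A5 OR A1) AND (A2 OR A5 OR NOT A1) AND (NOT A2 OR A5 OR NOT A1) AND (NOT A2 OR NOT A5 OR A1)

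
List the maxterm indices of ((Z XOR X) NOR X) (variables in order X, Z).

ΠM(1, 2, 3) = (X OR NOT Z) AND (NOT X OR Z) AND (NOT X OR NOT Z)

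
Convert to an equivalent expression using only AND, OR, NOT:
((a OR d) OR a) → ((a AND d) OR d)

NOT ((a OR d) OR a) OR ((a AND d) OR d)
(Implication elimination: A → B = NOT A OR B)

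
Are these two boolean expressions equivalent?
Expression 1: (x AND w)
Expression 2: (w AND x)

Yes, they are equivalent — the two output columns agree on all 4 assignments:
w | x | Expression 1 | Expression 2
-----------------------------------
0 | 0 | 0 | 0
0 | 1 | 0 | 0
1 | 0 | 0 | 0
1 | 1 | 1 | 1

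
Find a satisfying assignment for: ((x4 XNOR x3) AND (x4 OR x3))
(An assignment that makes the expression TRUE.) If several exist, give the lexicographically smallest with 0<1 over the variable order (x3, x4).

x3=1, x4=1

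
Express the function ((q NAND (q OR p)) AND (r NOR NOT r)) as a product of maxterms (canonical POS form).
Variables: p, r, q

ΠM(0, 1, 2, 3, 4, 5, 6, 7) = (p OR r OR q) AND (p OR r OR NOT q) AND (p OR NOT r OR q) AND (p OR NOT r OR NOT q) AND (NOT p OR r OR q) AND (NOT p OR r OR NOT q) AND (NOT p OR NOT r OR q) AND (NOT p OR NOT r OR NOT q)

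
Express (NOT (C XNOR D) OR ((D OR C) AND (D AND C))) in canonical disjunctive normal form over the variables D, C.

(NOT D AND C) OR (D AND NOT C) OR (D AND C)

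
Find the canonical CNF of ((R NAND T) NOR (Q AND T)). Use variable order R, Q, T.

(R OR Q OR T) AND (R OR Q OR NOT T) AND (R OR NOT Q OR T) AND (R OR NOT Q OR NOT T) AND (NOT R OR Q OR T) AND (NOT R OR NOT Q OR T) AND (NOT R OR NOT Q OR NOT T)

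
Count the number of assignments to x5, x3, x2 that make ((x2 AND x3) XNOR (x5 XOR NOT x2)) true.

Satisfying assignments: (0,0,1), (1,0,0), (1,1,0), (1,1,1)
Count: 4 out of 8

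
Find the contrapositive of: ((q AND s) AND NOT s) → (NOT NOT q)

Contrapositive: NOT q → NOT ((q AND s) AND NOT s)
Note: A statement and its contrapositive are logically equivalent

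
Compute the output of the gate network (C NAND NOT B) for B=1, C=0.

Substituting: (0 NAND NOT 1)
= 1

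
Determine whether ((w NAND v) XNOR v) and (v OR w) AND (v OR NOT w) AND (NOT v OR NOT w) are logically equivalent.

Yes, they are equivalent — the two output columns agree on all 4 assignments:
v | w | Expression 1 | Expression 2
-----------------------------------
0 | 0 | 0 | 0
0 | 1 | 0 | 0
1 | 0 | 1 | 1
1 | 1 | 0 | 0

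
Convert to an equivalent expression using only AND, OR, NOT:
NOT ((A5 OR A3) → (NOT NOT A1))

(A5 OR A3) AND NOT A1
(Negated implication: NOT(A → B) = A AND NOT B)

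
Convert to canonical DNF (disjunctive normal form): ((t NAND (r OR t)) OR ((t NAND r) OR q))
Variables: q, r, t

(NOT q AND NOT r AND NOT t) OR (NOT q AND NOT r AND t) OR (NOT q AND r AND NOT t) OR (q AND NOT r AND NOT t) OR (q AND NOT r AND t) OR (q AND r AND NOT t) OR (q AND r AND t)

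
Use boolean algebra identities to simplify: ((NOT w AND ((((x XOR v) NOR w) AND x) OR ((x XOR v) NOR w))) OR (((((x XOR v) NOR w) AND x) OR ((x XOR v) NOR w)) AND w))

By distribution ((E AND v) OR (E AND NOT v) = E) then absorption (E OR (E AND v) = E):
= ((x XOR v) NOR w)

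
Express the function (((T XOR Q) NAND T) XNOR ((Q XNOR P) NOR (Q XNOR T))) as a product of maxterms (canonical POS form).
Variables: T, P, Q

ΠM(0, 2, 3, 5, 6, 7) = (T OR P OR Q) AND (T OR NOT P OR Q) AND (T OR NOT P OR NOT Q) AND (NOT T OR P OR NOT Q) AND (NOT T OR NOT P OR Q) AND (NOT T OR NOT P OR NOT Q)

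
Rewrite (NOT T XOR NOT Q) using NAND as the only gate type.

(((T NAND T) NAND ((T NAND T) NAND (Q NAND Q))) NAND ((Q NAND Q) NAND ((T NAND T) NAND (Q NAND Q))))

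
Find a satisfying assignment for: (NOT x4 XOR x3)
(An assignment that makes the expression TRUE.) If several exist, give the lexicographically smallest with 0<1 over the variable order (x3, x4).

x3=0, x4=0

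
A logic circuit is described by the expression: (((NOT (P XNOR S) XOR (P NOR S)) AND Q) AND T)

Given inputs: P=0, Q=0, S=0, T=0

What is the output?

Substituting: (((NOT (0 XNOR 0) XOR (0 NOR 0)) AND 0) AND 0)
= 0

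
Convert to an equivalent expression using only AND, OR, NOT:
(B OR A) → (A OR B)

NOT (B OR A) OR (A OR B)
(Implication elimination: A → B = NOT A OR B)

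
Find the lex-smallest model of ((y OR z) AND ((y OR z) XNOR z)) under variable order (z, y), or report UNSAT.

z=1, y=0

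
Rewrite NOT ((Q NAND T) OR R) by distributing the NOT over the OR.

NOT (Q NAND T) AND NOT R
De Morgan's: NOT(OR of terms) = AND of negations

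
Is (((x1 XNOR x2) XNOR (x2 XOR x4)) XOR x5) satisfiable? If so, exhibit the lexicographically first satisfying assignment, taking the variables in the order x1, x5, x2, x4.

x1=0, x5=0, x2=0, x4=1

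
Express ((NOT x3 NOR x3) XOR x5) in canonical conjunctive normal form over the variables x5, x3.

(x5 OR x3) AND (x5 OR NOT x3)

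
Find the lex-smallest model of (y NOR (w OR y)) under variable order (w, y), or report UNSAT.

w=0, y=0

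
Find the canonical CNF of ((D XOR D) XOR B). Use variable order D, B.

(D OR B) AND (NOT D OR B)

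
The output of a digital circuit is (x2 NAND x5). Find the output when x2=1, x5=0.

Substituting: (1 NAND 0)
= 1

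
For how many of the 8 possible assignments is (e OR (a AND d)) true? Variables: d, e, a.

Satisfying assignments: (0,1,0), (0,1,1), (1,0,1), (1,1,0), (1,1,1)
Count: 5 out of 8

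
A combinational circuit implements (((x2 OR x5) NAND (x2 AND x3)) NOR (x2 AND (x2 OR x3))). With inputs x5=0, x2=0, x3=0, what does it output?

Substituting: (((0 OR 0) NAND (0 AND 0)) NOR (0 AND (0 OR 0)))
= 0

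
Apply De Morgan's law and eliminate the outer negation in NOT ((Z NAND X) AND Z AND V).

NOT (Z NAND X) OR NOT Z OR NOT V
De Morgan's: NOT(AND of terms) = OR of negations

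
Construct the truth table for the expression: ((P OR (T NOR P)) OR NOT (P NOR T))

P | T | Output
--------------
0 | 0 | 1
0 | 1 | 1
1 | 0 | 1
1 | 1 | 1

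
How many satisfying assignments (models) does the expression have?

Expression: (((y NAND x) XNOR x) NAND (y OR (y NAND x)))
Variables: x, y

Satisfying assignments: (0,0), (0,1), (1,1)
Count: 3 out of 4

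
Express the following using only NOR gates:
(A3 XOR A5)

((((A3 NOR A5) NOR (A3 NOR A5)) NOR ((A3 NOR A5) NOR (A3 NOR A5))) NOR ((((A3 NOR A3) NOR (A5 NOR A5)) NOR ((A3 NOR A3) NOR (A5 NOR A5))) NOR (((A3 NOR A3) NOR (A5 NOR A5)) NOR ((A3 NOR A3) NOR (A5 NOR A5)))))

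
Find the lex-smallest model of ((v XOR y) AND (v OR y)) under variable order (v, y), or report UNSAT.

v=0, y=1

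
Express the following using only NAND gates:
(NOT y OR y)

(((y NAND y) NAND (y NAND y)) NAND (y NAND y))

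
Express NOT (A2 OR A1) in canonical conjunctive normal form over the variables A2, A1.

(A2 OR NOT A1) AND (NOT A2 OR A1) AND (NOT A2 OR NOT A1)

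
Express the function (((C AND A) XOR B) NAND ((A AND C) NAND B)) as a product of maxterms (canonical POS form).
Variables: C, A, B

ΠM(1, 3, 5, 6) = (C OR A OR NOT B) AND (C OR NOT A OR NOT B) AND (NOT C OR A OR NOT B) AND (NOT C OR NOT A OR B)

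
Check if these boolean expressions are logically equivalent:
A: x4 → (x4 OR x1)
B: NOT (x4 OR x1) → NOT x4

Yes, Contrapositive is always equivalent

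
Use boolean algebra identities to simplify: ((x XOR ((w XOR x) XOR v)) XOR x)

By XOR self-cancellation ((E XOR v) XOR v = E):
= ((w XOR x) XOR v)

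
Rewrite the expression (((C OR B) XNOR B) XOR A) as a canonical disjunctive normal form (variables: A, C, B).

(NOT A AND NOT C AND NOT B) OR (NOT A AND NOT C AND B) OR (NOT A AND C AND B) OR (A AND C AND NOT B)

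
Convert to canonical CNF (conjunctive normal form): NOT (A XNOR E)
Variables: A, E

(A OR E) AND (NOT A OR NOT E)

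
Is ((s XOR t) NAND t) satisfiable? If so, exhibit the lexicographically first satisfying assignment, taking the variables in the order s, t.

s=0, t=0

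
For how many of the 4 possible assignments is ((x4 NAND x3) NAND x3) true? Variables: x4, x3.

Satisfying assignments: (0,0), (1,0), (1,1)
Count: 3 out of 4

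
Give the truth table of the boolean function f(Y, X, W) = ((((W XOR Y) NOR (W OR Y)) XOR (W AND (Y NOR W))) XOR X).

Y | X | W | Output
------------------
0 | 0 | 0 | 1
0 | 0 | 1 | 0
0 | 1 | 0 | 0
0 | 1 | 1 | 1
1 | 0 | 0 | 0
1 | 0 | 1 | 0
1 | 1 | 0 | 1
1 | 1 | 1 | 1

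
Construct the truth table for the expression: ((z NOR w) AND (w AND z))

z | w | Output
--------------
0 | 0 | 0
0 | 1 | 0
1 | 0 | 0
1 | 1 | 0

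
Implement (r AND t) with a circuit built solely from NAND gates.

((r NAND t) NAND (r NAND t))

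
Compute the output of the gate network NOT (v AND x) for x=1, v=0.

Substituting: NOT (0 AND 1)
= 1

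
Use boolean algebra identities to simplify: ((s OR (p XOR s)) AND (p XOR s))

By absorption (E AND (E OR v) = E):
= (p XOR s)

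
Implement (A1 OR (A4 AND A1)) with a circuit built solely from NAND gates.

((A1 NAND A1) NAND (((A4 NAND A1) NAND (A4 NAND A1)) NAND ((A4 NAND A1) NAND (A4 NAND A1))))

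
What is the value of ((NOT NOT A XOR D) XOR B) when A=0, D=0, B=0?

Substituting: ((NOT NOT 0 XOR 0) XOR 0)
= 0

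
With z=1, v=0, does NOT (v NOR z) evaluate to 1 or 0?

Substituting: NOT (0 NOR 1)
= 1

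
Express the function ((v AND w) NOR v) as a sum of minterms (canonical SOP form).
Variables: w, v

Σm(0, 2) = (NOT w AND NOT v) OR (w AND NOT v)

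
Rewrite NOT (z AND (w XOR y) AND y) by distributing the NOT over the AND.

NOT z OR NOT (w XOR y) OR NOT y
De Morgan's: NOT(AND of terms) = OR of negations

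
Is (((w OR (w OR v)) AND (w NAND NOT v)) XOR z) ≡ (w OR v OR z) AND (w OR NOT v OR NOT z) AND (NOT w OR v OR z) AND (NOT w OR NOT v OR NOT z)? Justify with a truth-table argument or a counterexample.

Yes, they are equivalent — the two output columns agree on all 8 assignments:
w | v | z | Expression 1 | Expression 2
---------------------------------------
0 | 0 | 0 | 0 | 0
0 | 0 | 1 | 1 | 1
0 | 1 | 0 | 1 | 1
0 | 1 | 1 | 0 | 0
1 | 0 | 0 | 0 | 0
1 | 0 | 1 | 1 | 1
1 | 1 | 0 | 1 | 1
1 | 1 | 1 | 0 | 0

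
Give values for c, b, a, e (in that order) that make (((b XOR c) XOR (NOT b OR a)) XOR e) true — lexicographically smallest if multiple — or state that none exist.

c=0, b=0, a=0, e=0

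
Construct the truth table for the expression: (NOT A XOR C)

A | C | Output
--------------
0 | 0 | 1
0 | 1 | 0
1 | 0 | 0
1 | 1 | 1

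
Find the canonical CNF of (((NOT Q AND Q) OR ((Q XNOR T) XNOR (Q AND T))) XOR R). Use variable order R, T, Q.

(R OR T OR Q) AND (NOT R OR T OR NOT Q) AND (NOT R OR NOT T OR Q) AND (NOT R OR NOT T OR NOT Q)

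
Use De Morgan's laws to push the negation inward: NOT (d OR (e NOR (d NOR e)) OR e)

NOT d AND NOT (e NOR (d NOR e)) AND NOT e
De Morgan's: NOT(OR of terms) = AND of negations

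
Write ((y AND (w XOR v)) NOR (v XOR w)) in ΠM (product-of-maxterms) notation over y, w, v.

ΠM(1, 2, 5, 6) = (y OR w OR NOT v) AND (y OR NOT w OR v) AND (NOT y OR w OR NOT v) AND (NOT y OR NOT w OR v)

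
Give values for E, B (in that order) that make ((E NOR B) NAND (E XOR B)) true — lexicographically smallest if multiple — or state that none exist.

E=0, B=0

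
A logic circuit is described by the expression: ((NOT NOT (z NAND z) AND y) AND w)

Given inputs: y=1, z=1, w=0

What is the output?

Substituting: ((NOT NOT (1 NAND 1) AND 1) AND 0)
= 0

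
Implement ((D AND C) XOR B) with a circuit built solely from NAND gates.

((((D NAND C) NAND (D NAND C)) NAND (((D NAND C) NAND (D NAND C)) NAND B)) NAND (B NAND (((D NAND C) NAND (D NAND C)) NAND B)))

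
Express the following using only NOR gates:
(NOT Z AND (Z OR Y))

(((Z NOR Z) NOR (Z NOR Z)) NOR (((Z NOR Y) NOR (Z NOR Y)) NOR ((Z NOR Y) NOR (Z NOR Y))))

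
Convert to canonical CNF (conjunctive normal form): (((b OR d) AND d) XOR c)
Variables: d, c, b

(d OR c OR b) AND (d OR c OR NOT b) AND (NOT d OR NOT c OR b) AND (NOT d OR NOT c OR NOT b)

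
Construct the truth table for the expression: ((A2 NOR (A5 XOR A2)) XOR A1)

A2 | A5 | A1 | Output
---------------------
0 | 0 | 0 | 1
0 | 0 | 1 | 0
0 | 1 | 0 | 0
0 | 1 | 1 | 1
1 | 0 | 0 | 0
1 | 0 | 1 | 1
1 | 1 | 0 | 0
1 | 1 | 1 | 1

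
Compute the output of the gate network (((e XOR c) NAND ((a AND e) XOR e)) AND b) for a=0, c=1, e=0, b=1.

Substituting: (((0 XOR 1) NAND ((0 AND 0) XOR 0)) AND 1)
= 1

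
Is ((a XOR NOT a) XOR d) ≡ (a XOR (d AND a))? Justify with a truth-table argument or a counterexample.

No. Counterexample: with a=0, d=0, Expression 1 = 1 but Expression 2 = 0.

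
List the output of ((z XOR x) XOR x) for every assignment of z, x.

z | x | Output
--------------
0 | 0 | 0
0 | 1 | 0
1 | 0 | 1
1 | 1 | 1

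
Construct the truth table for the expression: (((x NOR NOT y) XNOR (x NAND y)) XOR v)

v | y | x | Output
------------------
0 | 0 | 0 | 0
0 | 0 | 1 | 0
0 | 1 | 0 | 1
0 | 1 | 1 | 1
1 | 0 | 0 | 1
1 | 0 | 1 | 1
1 | 1 | 0 | 0
1 | 1 | 1 | 0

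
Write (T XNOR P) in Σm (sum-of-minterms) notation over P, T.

Σm(0, 3) = (NOT P AND NOT T) OR (P AND T)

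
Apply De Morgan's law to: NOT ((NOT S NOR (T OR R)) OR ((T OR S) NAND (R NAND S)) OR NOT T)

NOT (NOT S NOR (T OR R)) AND NOT ((T OR S) NAND (R NAND S)) AND T
De Morgan's: NOT(OR of terms) = AND of negations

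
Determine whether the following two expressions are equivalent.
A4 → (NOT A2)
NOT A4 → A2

No, Inverse is not equivalent to original (counterexample: A1=0, A4=0, A2=0)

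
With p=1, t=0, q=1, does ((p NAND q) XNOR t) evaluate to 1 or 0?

Substituting: ((1 NAND 1) XNOR 0)
= 1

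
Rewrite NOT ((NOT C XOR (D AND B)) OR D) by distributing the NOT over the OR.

NOT (NOT C XOR (D AND B)) AND NOT D
De Morgan's: NOT(OR of terms) = AND of negations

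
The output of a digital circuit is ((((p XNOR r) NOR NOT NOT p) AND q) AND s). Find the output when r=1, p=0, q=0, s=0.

Substituting: ((((0 XNOR 1) NOR NOT NOT 0) AND 0) AND 0)
= 0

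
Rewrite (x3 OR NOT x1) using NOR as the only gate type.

((x3 NOR (x1 NOR x1)) NOR (x3 NOR (x1 NOR x1)))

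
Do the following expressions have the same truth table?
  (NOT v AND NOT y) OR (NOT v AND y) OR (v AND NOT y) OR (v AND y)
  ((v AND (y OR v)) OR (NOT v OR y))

Yes, they are equivalent — the two output columns agree on all 4 assignments:
v | y | Expression 1 | Expression 2
-----------------------------------
0 | 0 | 1 | 1
0 | 1 | 1 | 1
1 | 0 | 1 | 1
1 | 1 | 1 | 1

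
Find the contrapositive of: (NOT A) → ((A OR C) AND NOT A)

Contrapositive: NOT ((A OR C) AND NOT A) → A
Note: A statement and its contrapositive are logically equivalent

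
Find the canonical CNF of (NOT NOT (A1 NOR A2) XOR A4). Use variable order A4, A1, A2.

(A4 OR A1 OR NOT A2) AND (A4 OR NOT A1 OR A2) AND (A4 OR NOT A1 OR NOT A2) AND (NOT A4 OR A1 OR A2)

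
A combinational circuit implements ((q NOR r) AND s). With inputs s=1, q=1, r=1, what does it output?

Substituting: ((1 NOR 1) AND 1)
= 0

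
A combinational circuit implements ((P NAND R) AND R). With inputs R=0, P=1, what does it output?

Substituting: ((1 NAND 0) AND 0)
= 0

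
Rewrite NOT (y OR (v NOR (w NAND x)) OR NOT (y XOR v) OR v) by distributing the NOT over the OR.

NOT y AND NOT (v NOR (w NAND x)) AND (y XOR v) AND NOT v
De Morgan's: NOT(OR of terms) = AND of negations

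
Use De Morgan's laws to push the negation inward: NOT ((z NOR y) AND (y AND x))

NOT (z NOR y) OR NOT (y AND x)
De Morgan's: NOT(AND of terms) = OR of negations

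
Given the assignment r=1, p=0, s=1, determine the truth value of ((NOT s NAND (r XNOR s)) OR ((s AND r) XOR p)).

Substituting: ((NOT 1 NAND (1 XNOR 1)) OR ((1 AND 1) XOR 0))
= 1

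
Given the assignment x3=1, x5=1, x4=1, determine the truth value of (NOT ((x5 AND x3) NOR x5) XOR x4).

Substituting: (NOT ((1 AND 1) NOR 1) XOR 1)
= 0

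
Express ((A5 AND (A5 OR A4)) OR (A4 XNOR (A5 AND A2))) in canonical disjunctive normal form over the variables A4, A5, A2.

(NOT A4 AND NOT A5 AND NOT A2) OR (NOT A4 AND NOT A5 AND A2) OR (NOT A4 AND A5 AND NOT A2) OR (NOT A4 AND A5 AND A2) OR (A4 AND A5 AND NOT A2) OR (A4 AND A5 AND A2)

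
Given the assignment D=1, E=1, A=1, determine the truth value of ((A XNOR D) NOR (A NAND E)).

Substituting: ((1 XNOR 1) NOR (1 NAND 1))
= 0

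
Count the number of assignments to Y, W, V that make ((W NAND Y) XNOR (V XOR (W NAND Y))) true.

Satisfying assignments: (0,0,0), (0,1,0), (1,0,0), (1,1,0)
Count: 4 out of 8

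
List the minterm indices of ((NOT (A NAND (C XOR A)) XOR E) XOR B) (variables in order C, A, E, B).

Σm(1, 2, 4, 7, 9, 10, 13, 14) = (NOT C AND NOT A AND NOT E AND B) OR (NOT C AND NOT A AND E AND NOT B) OR (NOT C AND A AND NOT E AND NOT B) OR (NOT C AND A AND E AND B) OR (C AND NOT A AND NOT E AND B) OR (C AND NOT A AND E AND NOT B) OR (C AND A AND NOT E AND B) OR (C AND A AND E AND NOT B)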